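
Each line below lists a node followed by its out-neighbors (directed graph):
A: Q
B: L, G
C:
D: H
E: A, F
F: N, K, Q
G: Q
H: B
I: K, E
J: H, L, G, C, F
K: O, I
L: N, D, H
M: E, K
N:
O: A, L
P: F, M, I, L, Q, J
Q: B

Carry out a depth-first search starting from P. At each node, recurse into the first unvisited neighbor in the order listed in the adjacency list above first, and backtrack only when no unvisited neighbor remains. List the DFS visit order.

Visit P
P → F
F → N
F → K
K → O
O → A
A → Q
Q → B
B → L
L → D
D → H
B → G
K → I
I → E
P → M
P → J
J → C

P, F, N, K, O, A, Q, B, L, D, H, G, I, E, M, J, C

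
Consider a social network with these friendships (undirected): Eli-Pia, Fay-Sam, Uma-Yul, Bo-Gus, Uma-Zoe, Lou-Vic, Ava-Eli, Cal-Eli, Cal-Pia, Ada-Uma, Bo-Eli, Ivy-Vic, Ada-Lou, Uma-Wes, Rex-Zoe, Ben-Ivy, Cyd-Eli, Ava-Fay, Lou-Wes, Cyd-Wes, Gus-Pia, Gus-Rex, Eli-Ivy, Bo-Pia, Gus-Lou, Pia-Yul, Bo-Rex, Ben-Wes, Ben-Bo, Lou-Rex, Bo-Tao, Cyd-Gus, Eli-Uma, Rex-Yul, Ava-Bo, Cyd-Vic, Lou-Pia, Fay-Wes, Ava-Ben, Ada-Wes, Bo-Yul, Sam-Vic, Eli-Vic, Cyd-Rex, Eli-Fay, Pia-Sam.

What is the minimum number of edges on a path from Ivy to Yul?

Level 0: Ivy
Level 1: Ben, Eli, Vic
Level 2: Ava, Bo, Cal, Cyd, Fay, Lou, Pia, Sam, Uma, Wes
Level 3: Ada, Gus, Rex, Tao, Yul, Zoe
Yul first appears at level 3.

3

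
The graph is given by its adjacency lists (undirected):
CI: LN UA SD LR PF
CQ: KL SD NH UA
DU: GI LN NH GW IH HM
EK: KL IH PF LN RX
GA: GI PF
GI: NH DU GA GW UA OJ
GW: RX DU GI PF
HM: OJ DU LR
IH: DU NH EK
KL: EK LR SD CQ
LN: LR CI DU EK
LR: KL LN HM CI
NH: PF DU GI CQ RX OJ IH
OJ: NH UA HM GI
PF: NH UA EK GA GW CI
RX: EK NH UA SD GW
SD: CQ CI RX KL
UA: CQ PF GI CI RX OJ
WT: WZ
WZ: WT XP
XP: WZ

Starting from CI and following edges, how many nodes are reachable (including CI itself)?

18

BFS from CI visits: CI, LN, LR, PF, SD, UA, DU, EK, HM, KL, GA, GW, NH, CQ, RX, GI, OJ, IH
Reachable nodes: 18 of 21 total.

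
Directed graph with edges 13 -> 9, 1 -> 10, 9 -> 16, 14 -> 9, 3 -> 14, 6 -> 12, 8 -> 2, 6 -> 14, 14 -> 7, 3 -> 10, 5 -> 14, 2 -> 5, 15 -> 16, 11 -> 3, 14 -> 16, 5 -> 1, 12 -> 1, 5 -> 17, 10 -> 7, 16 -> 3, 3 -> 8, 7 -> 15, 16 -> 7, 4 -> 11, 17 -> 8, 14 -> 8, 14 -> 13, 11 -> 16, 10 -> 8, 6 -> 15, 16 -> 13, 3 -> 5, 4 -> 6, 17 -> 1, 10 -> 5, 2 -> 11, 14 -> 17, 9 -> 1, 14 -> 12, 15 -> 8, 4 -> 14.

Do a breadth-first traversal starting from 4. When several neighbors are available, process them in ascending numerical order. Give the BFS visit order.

4, 6, 11, 14, 12, 15, 3, 16, 7, 8, 9, 13, 17, 1, 5, 10, 2

Visit 4; enqueue 6, 11, 14 → queue [6, 11, 14]
Visit 6; enqueue 12, 15 → queue [11, 14, 12, 15]
Visit 11; enqueue 3, 16 → queue [14, 12, 15, 3, 16]
Visit 14; enqueue 7, 8, 9, 13, 17 → queue [12, 15, 3, 16, 7, 8, 9, 13, 17]
Visit 12; enqueue 1 → queue [15, 3, 16, 7, 8, 9, 13, 17, 1]
Visit 15 → queue [3, 16, 7, 8, 9, 13, 17, 1]
Visit 3; enqueue 5, 10 → queue [16, 7, 8, 9, 13, 17, 1, 5, 10]
Visit 16 → queue [7, 8, 9, 13, 17, 1, 5, 10]
Visit 7 → queue [8, 9, 13, 17, 1, 5, 10]
Visit 8; enqueue 2 → queue [9, 13, 17, 1, 5, 10, 2]
Visit 9 → queue [13, 17, 1, 5, 10, 2]
Visit 13 → queue [17, 1, 5, 10, 2]
Visit 17 → queue [1, 5, 10, 2]
Visit 1 → queue [5, 10, 2]
Visit 5 → queue [10, 2]
Visit 10 → queue [2]
Visit 2 → queue []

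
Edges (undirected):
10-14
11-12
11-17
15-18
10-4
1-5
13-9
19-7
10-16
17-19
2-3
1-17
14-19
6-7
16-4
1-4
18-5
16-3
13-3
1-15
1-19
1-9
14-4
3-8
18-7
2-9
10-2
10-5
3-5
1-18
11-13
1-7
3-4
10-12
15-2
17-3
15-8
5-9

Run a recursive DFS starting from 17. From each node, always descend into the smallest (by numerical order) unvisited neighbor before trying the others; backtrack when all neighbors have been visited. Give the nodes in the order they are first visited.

17 → 1 → 4 → 3 → 2 → 9 → 5 → 10 → 12 → 11 → 13 → 14 → 19 → 7 → 6 → 18 → 15 → 8 → 16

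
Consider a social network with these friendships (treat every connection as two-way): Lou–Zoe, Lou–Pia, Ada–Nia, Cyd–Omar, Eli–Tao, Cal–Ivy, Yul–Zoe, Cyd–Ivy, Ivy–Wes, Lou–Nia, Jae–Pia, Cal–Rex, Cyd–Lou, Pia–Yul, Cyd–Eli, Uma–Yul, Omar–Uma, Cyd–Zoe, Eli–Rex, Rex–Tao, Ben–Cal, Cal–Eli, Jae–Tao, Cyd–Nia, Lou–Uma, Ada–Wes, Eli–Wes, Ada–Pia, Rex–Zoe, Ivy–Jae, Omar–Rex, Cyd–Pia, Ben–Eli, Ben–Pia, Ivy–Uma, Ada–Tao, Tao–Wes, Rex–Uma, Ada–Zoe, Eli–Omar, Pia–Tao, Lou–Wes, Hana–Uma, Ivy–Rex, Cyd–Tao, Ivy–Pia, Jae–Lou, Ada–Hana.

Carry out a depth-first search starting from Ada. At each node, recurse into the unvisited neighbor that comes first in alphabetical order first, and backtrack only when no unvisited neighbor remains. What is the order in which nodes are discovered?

Visit Ada
Ada → Hana
Hana → Uma
Uma → Ivy
Ivy → Cal
Cal → Ben
Ben → Eli
Eli → Cyd
Cyd → Lou
Lou → Jae
Jae → Pia
Pia → Tao
Tao → Rex
Rex → Omar
Rex → Zoe
Zoe → Yul
Tao → Wes
Lou → Nia

Ada, Hana, Uma, Ivy, Cal, Ben, Eli, Cyd, Lou, Jae, Pia, Tao, Rex, Omar, Zoe, Yul, Wes, Nia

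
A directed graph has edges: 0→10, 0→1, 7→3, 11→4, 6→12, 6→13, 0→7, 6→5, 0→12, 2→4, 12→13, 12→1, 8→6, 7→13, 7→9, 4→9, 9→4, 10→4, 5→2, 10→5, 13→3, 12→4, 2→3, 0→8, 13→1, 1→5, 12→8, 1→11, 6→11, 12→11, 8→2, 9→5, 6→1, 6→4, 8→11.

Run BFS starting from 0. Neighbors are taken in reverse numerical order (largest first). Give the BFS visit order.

0, 12, 10, 8, 7, 1, 13, 11, 4, 5, 6, 2, 9, 3

Visit 0; enqueue 12, 10, 8, 7, 1 → queue [12, 10, 8, 7, 1]
Visit 12; enqueue 13, 11, 4 → queue [10, 8, 7, 1, 13, 11, 4]
Visit 10; enqueue 5 → queue [8, 7, 1, 13, 11, 4, 5]
Visit 8; enqueue 6, 2 → queue [7, 1, 13, 11, 4, 5, 6, 2]
Visit 7; enqueue 9, 3 → queue [1, 13, 11, 4, 5, 6, 2, 9, 3]
Visit 1 → queue [13, 11, 4, 5, 6, 2, 9, 3]
Visit 13 → queue [11, 4, 5, 6, 2, 9, 3]
Visit 11 → queue [4, 5, 6, 2, 9, 3]
Visit 4 → queue [5, 6, 2, 9, 3]
Visit 5 → queue [6, 2, 9, 3]
Visit 6 → queue [2, 9, 3]
Visit 2 → queue [9, 3]
Visit 9 → queue [3]
Visit 3 → queue []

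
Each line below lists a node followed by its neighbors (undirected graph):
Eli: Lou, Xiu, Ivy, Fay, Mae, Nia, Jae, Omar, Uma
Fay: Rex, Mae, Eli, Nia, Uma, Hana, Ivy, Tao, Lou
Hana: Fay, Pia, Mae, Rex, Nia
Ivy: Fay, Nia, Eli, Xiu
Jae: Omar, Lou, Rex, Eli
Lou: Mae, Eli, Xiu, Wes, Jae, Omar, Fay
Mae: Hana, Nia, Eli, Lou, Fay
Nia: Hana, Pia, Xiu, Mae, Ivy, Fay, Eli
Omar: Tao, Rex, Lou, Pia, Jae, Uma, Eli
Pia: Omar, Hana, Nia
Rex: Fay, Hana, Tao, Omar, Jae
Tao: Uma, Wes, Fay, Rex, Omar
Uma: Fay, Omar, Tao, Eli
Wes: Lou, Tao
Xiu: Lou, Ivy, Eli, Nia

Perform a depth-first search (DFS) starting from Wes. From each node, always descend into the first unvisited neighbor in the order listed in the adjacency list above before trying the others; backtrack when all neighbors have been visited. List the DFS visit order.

Wes -> Lou -> Mae -> Hana -> Fay -> Rex -> Tao -> Uma -> Omar -> Pia -> Nia -> Xiu -> Ivy -> Eli -> Jae

Visit Wes
Wes → Lou
Lou → Mae
Mae → Hana
Hana → Fay
Fay → Rex
Rex → Tao
Tao → Uma
Uma → Omar
Omar → Pia
Pia → Nia
Nia → Xiu
Xiu → Ivy
Ivy → Eli
Eli → Jae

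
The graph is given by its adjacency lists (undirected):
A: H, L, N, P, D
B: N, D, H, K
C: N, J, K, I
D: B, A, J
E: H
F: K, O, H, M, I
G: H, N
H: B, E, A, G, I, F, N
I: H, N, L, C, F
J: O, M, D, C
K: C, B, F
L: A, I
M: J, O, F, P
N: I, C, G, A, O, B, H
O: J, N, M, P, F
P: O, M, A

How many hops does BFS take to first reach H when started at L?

Level 0: L
Level 1: A, I
Level 2: C, D, F, H, N, P
Level 3: B, E, G, J, K, M, O
H first appears at level 2.

2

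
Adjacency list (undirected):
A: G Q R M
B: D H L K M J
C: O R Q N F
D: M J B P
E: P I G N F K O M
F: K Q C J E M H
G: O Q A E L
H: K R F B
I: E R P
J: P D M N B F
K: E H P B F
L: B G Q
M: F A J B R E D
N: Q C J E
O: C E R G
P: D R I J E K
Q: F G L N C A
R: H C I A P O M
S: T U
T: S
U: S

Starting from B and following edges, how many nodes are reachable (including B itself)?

18

BFS from B visits: B, D, H, L, K, M, J, P, R, F, G, Q, E, A, N, I, C, O
Reachable nodes: 18 of 21 total.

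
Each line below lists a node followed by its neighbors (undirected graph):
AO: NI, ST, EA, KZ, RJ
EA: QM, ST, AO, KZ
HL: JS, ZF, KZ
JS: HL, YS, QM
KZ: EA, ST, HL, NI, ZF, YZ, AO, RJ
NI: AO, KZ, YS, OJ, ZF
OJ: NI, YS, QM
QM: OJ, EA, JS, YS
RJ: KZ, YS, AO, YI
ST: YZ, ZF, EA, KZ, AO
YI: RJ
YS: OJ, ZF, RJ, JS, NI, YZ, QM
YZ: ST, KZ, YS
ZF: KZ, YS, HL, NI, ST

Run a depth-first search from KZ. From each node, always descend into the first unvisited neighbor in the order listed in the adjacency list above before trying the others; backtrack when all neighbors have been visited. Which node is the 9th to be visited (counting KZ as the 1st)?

YS

Visit KZ
KZ → EA
EA → QM
QM → OJ
OJ → NI
NI → AO
AO → ST
ST → YZ
YZ → YS
YS → ZF
ZF → HL
HL → JS
YS → RJ
RJ → YI

Visit order: KZ, EA, QM, OJ, NI, AO, ST, YZ, YS, ZF, HL, JS, RJ, YI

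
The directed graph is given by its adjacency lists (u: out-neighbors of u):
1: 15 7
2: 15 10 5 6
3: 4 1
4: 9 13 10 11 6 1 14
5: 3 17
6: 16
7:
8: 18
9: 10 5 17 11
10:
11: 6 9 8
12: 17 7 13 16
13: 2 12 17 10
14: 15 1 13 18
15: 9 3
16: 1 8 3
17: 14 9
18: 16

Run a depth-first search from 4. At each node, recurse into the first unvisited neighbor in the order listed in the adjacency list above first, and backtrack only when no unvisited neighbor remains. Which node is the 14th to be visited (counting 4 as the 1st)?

16

Visit 4
4 → 9
9 → 10
9 → 5
5 → 3
3 → 1
1 → 15
1 → 7
5 → 17
17 → 14
14 → 13
13 → 2
2 → 6
6 → 16
16 → 8
8 → 18
13 → 12
9 → 11

Visit order: 4, 9, 10, 5, 3, 1, 15, 7, 17, 14, 13, 2, 6, 16, 8, 18, 12, 11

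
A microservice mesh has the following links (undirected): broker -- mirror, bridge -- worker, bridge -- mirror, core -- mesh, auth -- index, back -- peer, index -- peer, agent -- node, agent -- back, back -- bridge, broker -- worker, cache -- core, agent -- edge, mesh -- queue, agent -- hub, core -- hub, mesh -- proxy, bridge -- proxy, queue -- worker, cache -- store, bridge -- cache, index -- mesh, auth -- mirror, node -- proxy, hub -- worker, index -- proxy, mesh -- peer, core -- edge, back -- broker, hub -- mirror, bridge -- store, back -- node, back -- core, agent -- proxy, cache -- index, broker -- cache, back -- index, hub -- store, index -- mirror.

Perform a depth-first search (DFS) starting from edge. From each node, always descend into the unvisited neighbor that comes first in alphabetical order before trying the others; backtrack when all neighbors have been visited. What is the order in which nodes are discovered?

edge, agent, back, bridge, cache, broker, mirror, auth, index, mesh, core, hub, store, worker, queue, peer, proxy, node

Visit edge
edge → agent
agent → back
back → bridge
bridge → cache
cache → broker
broker → mirror
mirror → auth
auth → index
index → mesh
mesh → core
core → hub
hub → store
hub → worker
worker → queue
mesh → peer
mesh → proxy
proxy → node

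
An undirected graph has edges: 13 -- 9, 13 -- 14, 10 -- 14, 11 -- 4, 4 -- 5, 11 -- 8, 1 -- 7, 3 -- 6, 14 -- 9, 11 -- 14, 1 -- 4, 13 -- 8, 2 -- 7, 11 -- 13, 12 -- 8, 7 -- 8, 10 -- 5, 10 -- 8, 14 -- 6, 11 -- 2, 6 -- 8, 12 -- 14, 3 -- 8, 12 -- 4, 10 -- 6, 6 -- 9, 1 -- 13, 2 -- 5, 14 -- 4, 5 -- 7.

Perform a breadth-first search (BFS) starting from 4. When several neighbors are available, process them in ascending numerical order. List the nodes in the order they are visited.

4, 1, 5, 11, 12, 14, 7, 13, 2, 10, 8, 6, 9, 3

Visit 4; enqueue 1, 5, 11, 12, 14 → queue [1, 5, 11, 12, 14]
Visit 1; enqueue 7, 13 → queue [5, 11, 12, 14, 7, 13]
Visit 5; enqueue 2, 10 → queue [11, 12, 14, 7, 13, 2, 10]
Visit 11; enqueue 8 → queue [12, 14, 7, 13, 2, 10, 8]
Visit 12 → queue [14, 7, 13, 2, 10, 8]
Visit 14; enqueue 6, 9 → queue [7, 13, 2, 10, 8, 6, 9]
Visit 7 → queue [13, 2, 10, 8, 6, 9]
Visit 13 → queue [2, 10, 8, 6, 9]
Visit 2 → queue [10, 8, 6, 9]
Visit 10 → queue [8, 6, 9]
Visit 8; enqueue 3 → queue [6, 9, 3]
Visit 6 → queue [9, 3]
Visit 9 → queue [3]
Visit 3 → queue []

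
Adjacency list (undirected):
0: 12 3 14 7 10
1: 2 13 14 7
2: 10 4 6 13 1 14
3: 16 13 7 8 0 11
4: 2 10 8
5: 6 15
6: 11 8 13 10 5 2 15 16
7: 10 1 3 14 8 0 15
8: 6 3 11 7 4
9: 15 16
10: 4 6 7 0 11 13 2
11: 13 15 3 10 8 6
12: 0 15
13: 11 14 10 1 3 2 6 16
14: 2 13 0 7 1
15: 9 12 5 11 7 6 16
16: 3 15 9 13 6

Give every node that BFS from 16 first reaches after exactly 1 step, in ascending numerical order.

3, 6, 9, 13, 15

Level 0: 16
Level 1: 3, 6, 9, 13, 15
Level 2: 0, 1, 2, 5, 7, 8, 10, 11, 12, 14
Level 3: 4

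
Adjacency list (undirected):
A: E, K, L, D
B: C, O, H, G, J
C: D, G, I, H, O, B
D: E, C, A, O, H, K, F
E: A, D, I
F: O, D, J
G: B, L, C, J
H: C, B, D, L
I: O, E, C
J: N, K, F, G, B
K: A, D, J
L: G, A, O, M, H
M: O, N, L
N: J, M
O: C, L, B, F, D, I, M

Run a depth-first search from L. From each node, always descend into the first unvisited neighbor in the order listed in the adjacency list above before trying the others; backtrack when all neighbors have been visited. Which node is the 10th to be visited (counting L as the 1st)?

Visit L
L → G
G → B
B → C
C → D
D → E
E → A
A → K
K → J
J → N
N → M
M → O
O → F
O → I
D → H

Visit order: L, G, B, C, D, E, A, K, J, N, M, O, F, I, H

N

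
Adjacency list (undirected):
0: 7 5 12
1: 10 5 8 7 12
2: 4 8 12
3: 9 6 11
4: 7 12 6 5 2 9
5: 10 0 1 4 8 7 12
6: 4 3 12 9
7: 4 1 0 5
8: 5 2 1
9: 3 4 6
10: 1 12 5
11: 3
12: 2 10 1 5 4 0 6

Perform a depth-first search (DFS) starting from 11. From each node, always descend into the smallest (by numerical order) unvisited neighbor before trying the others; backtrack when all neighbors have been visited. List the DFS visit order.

Visit 11
11 → 3
3 → 6
6 → 4
4 → 2
2 → 8
8 → 1
1 → 5
5 → 0
0 → 7
0 → 12
12 → 10
4 → 9

11, 3, 6, 4, 2, 8, 1, 5, 0, 7, 12, 10, 9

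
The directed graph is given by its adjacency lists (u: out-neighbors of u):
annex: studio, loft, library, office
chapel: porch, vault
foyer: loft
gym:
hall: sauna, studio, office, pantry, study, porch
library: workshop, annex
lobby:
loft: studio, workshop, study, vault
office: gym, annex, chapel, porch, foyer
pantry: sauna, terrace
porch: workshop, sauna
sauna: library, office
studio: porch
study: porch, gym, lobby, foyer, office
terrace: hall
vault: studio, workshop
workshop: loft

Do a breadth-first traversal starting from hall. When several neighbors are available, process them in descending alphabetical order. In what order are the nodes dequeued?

hall → study → studio → sauna → porch → pantry → office → lobby → gym → foyer → library → workshop → terrace → chapel → annex → loft → vault

Visit hall; enqueue study, studio, sauna, porch, pantry, office → queue [study, studio, sauna, porch, pantry, office]
Visit study; enqueue lobby, gym, foyer → queue [studio, sauna, porch, pantry, office, lobby, gym, foyer]
Visit studio → queue [sauna, porch, pantry, office, lobby, gym, foyer]
Visit sauna; enqueue library → queue [porch, pantry, office, lobby, gym, foyer, library]
Visit porch; enqueue workshop → queue [pantry, office, lobby, gym, foyer, library, workshop]
Visit pantry; enqueue terrace → queue [office, lobby, gym, foyer, library, workshop, terrace]
Visit office; enqueue chapel, annex → queue [lobby, gym, foyer, library, workshop, terrace, chapel, annex]
Visit lobby → queue [gym, foyer, library, workshop, terrace, chapel, annex]
Visit gym → queue [foyer, library, workshop, terrace, chapel, annex]
Visit foyer; enqueue loft → queue [library, workshop, terrace, chapel, annex, loft]
Visit library → queue [workshop, terrace, chapel, annex, loft]
Visit workshop → queue [terrace, chapel, annex, loft]
Visit terrace → queue [chapel, annex, loft]
Visit chapel; enqueue vault → queue [annex, loft, vault]
Visit annex → queue [loft, vault]
Visit loft → queue [vault]
Visit vault → queue []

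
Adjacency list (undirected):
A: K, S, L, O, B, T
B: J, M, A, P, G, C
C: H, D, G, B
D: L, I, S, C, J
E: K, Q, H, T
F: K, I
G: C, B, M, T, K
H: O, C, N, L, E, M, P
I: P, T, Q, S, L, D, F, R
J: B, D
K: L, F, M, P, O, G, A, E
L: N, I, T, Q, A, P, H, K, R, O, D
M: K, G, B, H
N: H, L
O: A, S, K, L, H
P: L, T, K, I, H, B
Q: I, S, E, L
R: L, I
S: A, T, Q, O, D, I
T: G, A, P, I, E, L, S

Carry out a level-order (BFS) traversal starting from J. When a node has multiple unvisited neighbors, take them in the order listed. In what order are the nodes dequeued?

Visit J; enqueue B, D → queue [B, D]
Visit B; enqueue M, A, P, G, C → queue [D, M, A, P, G, C]
Visit D; enqueue L, I, S → queue [M, A, P, G, C, L, I, S]
Visit M; enqueue K, H → queue [A, P, G, C, L, I, S, K, H]
Visit A; enqueue O, T → queue [P, G, C, L, I, S, K, H, O, T]
Visit P → queue [G, C, L, I, S, K, H, O, T]
Visit G → queue [C, L, I, S, K, H, O, T]
Visit C → queue [L, I, S, K, H, O, T]
Visit L; enqueue N, Q, R → queue [I, S, K, H, O, T, N, Q, R]
Visit I; enqueue F → queue [S, K, H, O, T, N, Q, R, F]
Visit S → queue [K, H, O, T, N, Q, R, F]
Visit K; enqueue E → queue [H, O, T, N, Q, R, F, E]
Visit H → queue [O, T, N, Q, R, F, E]
Visit O → queue [T, N, Q, R, F, E]
Visit T → queue [N, Q, R, F, E]
Visit N → queue [Q, R, F, E]
Visit Q → queue [R, F, E]
Visit R → queue [F, E]
Visit F → queue [E]
Visit E → queue []

J, B, D, M, A, P, G, C, L, I, S, K, H, O, T, N, Q, R, F, E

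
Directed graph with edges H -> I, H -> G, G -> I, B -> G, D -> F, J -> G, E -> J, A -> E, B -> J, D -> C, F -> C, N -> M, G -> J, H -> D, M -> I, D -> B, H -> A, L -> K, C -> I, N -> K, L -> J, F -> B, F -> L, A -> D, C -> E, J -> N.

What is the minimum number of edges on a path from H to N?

3

Level 0: H
Level 1: A, D, G, I
Level 2: B, C, E, F, J
Level 3: L, N
Level 4: K, M
N first appears at level 3.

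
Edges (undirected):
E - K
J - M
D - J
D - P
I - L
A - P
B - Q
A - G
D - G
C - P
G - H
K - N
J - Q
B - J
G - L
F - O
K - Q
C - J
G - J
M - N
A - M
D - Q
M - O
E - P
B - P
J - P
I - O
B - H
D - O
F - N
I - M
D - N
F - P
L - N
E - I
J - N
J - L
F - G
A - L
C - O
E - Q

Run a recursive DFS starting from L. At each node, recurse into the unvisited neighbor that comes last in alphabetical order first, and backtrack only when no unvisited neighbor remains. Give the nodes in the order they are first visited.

Visit L
L → N
N → M
M → O
O → I
I → E
E → Q
Q → K
Q → J
J → P
P → F
F → G
G → H
H → B
G → D
G → A
P → C

L, N, M, O, I, E, Q, K, J, P, F, G, H, B, D, A, C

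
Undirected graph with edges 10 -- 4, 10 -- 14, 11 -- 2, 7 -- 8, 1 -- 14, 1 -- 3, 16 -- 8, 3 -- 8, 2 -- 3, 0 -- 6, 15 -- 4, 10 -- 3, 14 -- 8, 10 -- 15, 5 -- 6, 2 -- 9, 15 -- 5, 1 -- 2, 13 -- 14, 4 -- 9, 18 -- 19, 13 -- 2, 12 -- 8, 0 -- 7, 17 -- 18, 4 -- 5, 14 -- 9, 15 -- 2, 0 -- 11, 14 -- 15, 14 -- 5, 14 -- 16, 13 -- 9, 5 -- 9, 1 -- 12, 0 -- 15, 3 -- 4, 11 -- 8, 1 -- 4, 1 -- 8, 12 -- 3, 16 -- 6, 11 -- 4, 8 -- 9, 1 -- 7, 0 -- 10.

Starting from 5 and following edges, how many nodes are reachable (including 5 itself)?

17

BFS from 5 visits: 5, 4, 6, 9, 14, 15, 1, 3, 10, 11, 0, 16, 2, 8, 13, 7, 12
Reachable nodes: 17 of 20 total.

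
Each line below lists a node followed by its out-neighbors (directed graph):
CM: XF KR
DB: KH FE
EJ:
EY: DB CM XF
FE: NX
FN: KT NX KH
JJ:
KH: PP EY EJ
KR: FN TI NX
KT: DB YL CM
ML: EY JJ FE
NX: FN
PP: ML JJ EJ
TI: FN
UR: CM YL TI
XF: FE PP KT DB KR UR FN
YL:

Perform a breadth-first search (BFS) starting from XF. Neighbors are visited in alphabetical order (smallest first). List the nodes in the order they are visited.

Visit XF; enqueue DB, FE, FN, KR, KT, PP, UR → queue [DB, FE, FN, KR, KT, PP, UR]
Visit DB; enqueue KH → queue [FE, FN, KR, KT, PP, UR, KH]
Visit FE; enqueue NX → queue [FN, KR, KT, PP, UR, KH, NX]
Visit FN → queue [KR, KT, PP, UR, KH, NX]
Visit KR; enqueue TI → queue [KT, PP, UR, KH, NX, TI]
Visit KT; enqueue CM, YL → queue [PP, UR, KH, NX, TI, CM, YL]
Visit PP; enqueue EJ, JJ, ML → queue [UR, KH, NX, TI, CM, YL, EJ, JJ, ML]
Visit UR → queue [KH, NX, TI, CM, YL, EJ, JJ, ML]
Visit KH; enqueue EY → queue [NX, TI, CM, YL, EJ, JJ, ML, EY]
Visit NX → queue [TI, CM, YL, EJ, JJ, ML, EY]
Visit TI → queue [CM, YL, EJ, JJ, ML, EY]
Visit CM → queue [YL, EJ, JJ, ML, EY]
Visit YL → queue [EJ, JJ, ML, EY]
Visit EJ → queue [JJ, ML, EY]
Visit JJ → queue [ML, EY]
Visit ML → queue [EY]
Visit EY → queue []

XF, DB, FE, FN, KR, KT, PP, UR, KH, NX, TI, CM, YL, EJ, JJ, ML, EY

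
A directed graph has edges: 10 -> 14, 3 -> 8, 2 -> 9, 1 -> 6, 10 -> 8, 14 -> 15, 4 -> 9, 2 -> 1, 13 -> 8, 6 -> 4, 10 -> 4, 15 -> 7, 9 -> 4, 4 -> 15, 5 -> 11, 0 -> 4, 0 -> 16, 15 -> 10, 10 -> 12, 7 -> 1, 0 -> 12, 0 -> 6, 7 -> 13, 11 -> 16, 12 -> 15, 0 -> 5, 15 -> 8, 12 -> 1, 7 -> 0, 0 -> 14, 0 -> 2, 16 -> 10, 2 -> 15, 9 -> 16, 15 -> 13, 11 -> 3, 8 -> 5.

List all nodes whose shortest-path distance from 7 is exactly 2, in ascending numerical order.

2, 4, 5, 6, 8, 12, 14, 16

Level 0: 7
Level 1: 0, 1, 13
Level 2: 2, 4, 5, 6, 8, 12, 14, 16
Level 3: 9, 10, 11, 15
Level 4: 3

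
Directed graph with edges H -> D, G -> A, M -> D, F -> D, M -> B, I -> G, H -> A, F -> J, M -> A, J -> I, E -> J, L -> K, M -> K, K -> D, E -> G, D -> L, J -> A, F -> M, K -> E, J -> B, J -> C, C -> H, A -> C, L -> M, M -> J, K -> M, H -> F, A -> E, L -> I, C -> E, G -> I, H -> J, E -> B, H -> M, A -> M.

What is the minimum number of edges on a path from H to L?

Level 0: H
Level 1: A, D, F, J, M
Level 2: B, C, E, I, K, L
Level 3: G
L first appears at level 2.

2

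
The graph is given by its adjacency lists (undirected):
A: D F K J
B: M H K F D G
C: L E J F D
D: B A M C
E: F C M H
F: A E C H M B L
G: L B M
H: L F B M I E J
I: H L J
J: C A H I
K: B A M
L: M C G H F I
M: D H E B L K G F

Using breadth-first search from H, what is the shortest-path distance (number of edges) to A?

Level 0: H
Level 1: B, E, F, I, J, L, M
Level 2: A, C, D, G, K
A first appears at level 2.

2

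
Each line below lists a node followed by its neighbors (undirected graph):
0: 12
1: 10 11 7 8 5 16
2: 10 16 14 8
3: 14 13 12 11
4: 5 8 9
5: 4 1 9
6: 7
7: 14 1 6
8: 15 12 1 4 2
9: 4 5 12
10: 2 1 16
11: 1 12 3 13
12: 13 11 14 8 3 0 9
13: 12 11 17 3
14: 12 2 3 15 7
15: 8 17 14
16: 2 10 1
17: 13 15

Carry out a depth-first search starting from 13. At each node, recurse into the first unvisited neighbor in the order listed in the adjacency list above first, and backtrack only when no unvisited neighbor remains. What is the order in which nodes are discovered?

Visit 13
13 → 12
12 → 11
11 → 1
1 → 10
10 → 2
2 → 16
2 → 14
14 → 3
14 → 15
15 → 8
8 → 4
4 → 5
5 → 9
15 → 17
14 → 7
7 → 6
12 → 0

13, 12, 11, 1, 10, 2, 16, 14, 3, 15, 8, 4, 5, 9, 17, 7, 6, 0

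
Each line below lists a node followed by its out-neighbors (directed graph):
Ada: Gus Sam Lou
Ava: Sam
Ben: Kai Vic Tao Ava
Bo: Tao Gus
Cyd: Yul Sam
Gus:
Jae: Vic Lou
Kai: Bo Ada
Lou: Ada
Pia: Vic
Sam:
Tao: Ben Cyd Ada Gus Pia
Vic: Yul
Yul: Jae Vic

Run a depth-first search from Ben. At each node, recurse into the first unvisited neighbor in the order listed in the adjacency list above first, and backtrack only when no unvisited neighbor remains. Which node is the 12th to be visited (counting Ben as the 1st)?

Sam

Visit Ben
Ben → Kai
Kai → Bo
Bo → Tao
Tao → Cyd
Cyd → Yul
Yul → Jae
Jae → Vic
Jae → Lou
Lou → Ada
Ada → Gus
Ada → Sam
Tao → Pia
Ben → Ava

Visit order: Ben, Kai, Bo, Tao, Cyd, Yul, Jae, Vic, Lou, Ada, Gus, Sam, Pia, Ava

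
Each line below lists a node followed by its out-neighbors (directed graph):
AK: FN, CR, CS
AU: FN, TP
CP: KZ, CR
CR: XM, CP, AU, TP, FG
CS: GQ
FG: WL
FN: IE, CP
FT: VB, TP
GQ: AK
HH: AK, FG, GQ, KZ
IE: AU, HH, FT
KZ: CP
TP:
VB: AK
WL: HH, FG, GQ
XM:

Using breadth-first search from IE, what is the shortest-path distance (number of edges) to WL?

3

Level 0: IE
Level 1: AU, FT, HH
Level 2: AK, FG, FN, GQ, KZ, TP, VB
Level 3: CP, CR, CS, WL
Level 4: XM
WL first appears at level 3.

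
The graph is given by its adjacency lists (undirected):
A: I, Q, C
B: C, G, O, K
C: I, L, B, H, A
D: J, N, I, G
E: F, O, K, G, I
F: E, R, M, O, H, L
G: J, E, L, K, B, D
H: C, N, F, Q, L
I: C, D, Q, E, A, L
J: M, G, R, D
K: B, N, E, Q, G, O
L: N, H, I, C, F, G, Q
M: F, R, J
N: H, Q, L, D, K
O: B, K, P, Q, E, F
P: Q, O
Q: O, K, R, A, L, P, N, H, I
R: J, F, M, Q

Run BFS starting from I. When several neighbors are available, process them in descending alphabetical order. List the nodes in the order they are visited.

I Q L E D C A R P O N K H G F J B M

Visit I; enqueue Q, L, E, D, C, A → queue [Q, L, E, D, C, A]
Visit Q; enqueue R, P, O, N, K, H → queue [L, E, D, C, A, R, P, O, N, K, H]
Visit L; enqueue G, F → queue [E, D, C, A, R, P, O, N, K, H, G, F]
Visit E → queue [D, C, A, R, P, O, N, K, H, G, F]
Visit D; enqueue J → queue [C, A, R, P, O, N, K, H, G, F, J]
Visit C; enqueue B → queue [A, R, P, O, N, K, H, G, F, J, B]
Visit A → queue [R, P, O, N, K, H, G, F, J, B]
Visit R; enqueue M → queue [P, O, N, K, H, G, F, J, B, M]
Visit P → queue [O, N, K, H, G, F, J, B, M]
Visit O → queue [N, K, H, G, F, J, B, M]
Visit N → queue [K, H, G, F, J, B, M]
Visit K → queue [H, G, F, J, B, M]
Visit H → queue [G, F, J, B, M]
Visit G → queue [F, J, B, M]
Visit F → queue [J, B, M]
Visit J → queue [B, M]
Visit B → queue [M]
Visit M → queue []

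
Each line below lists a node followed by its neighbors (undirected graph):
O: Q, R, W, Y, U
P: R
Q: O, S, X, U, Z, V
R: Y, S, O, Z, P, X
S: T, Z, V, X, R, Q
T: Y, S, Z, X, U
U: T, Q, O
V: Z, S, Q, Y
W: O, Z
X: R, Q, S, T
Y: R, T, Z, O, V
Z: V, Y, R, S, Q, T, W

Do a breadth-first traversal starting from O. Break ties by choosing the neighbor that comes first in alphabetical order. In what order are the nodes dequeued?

Visit O; enqueue Q, R, U, W, Y → queue [Q, R, U, W, Y]
Visit Q; enqueue S, V, X, Z → queue [R, U, W, Y, S, V, X, Z]
Visit R; enqueue P → queue [U, W, Y, S, V, X, Z, P]
Visit U; enqueue T → queue [W, Y, S, V, X, Z, P, T]
Visit W → queue [Y, S, V, X, Z, P, T]
Visit Y → queue [S, V, X, Z, P, T]
Visit S → queue [V, X, Z, P, T]
Visit V → queue [X, Z, P, T]
Visit X → queue [Z, P, T]
Visit Z → queue [P, T]
Visit P → queue [T]
Visit T → queue []

O, Q, R, U, W, Y, S, V, X, Z, P, T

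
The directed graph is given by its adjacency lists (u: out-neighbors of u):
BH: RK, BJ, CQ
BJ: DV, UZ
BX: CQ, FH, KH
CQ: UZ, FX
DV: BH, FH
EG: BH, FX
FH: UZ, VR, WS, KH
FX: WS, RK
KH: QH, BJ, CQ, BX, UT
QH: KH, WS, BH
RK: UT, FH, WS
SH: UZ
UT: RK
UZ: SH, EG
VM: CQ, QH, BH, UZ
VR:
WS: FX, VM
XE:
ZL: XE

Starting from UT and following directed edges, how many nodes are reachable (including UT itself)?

17

BFS from UT visits: UT, RK, FH, WS, KH, UZ, VR, FX, VM, BJ, BX, CQ, QH, EG, SH, BH, DV
Reachable nodes: 17 of 19 total.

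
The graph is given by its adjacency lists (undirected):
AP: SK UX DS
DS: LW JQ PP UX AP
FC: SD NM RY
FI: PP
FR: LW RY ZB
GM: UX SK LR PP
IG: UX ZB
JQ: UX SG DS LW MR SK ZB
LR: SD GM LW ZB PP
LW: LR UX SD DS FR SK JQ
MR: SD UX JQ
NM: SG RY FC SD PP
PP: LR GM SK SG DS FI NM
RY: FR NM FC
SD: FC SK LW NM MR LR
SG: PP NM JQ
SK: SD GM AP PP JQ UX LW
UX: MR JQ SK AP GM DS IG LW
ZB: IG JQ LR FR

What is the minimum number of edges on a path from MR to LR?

2

Level 0: MR
Level 1: JQ, SD, UX
Level 2: AP, DS, FC, GM, IG, LR, LW, NM, SG, SK, ZB
Level 3: FR, PP, RY
Level 4: FI
LR first appears at level 2.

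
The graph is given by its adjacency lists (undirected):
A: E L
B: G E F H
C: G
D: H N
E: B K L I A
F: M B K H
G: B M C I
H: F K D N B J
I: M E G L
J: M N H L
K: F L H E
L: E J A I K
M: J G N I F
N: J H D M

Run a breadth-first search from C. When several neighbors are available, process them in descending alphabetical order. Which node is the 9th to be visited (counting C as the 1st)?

Visit C; enqueue G → queue [G]
Visit G; enqueue M, I, B → queue [M, I, B]
Visit M; enqueue N, J, F → queue [I, B, N, J, F]
Visit I; enqueue L, E → queue [B, N, J, F, L, E]
Visit B; enqueue H → queue [N, J, F, L, E, H]
Visit N; enqueue D → queue [J, F, L, E, H, D]
Visit J → queue [F, L, E, H, D]
Visit F; enqueue K → queue [L, E, H, D, K]
Visit L; enqueue A → queue [E, H, D, K, A]
Visit E → queue [H, D, K, A]
Visit H → queue [D, K, A]
Visit D → queue [K, A]
Visit K → queue [A]
Visit A → queue []

Visit order: C, G, M, I, B, N, J, F, L, E, H, D, K, A

L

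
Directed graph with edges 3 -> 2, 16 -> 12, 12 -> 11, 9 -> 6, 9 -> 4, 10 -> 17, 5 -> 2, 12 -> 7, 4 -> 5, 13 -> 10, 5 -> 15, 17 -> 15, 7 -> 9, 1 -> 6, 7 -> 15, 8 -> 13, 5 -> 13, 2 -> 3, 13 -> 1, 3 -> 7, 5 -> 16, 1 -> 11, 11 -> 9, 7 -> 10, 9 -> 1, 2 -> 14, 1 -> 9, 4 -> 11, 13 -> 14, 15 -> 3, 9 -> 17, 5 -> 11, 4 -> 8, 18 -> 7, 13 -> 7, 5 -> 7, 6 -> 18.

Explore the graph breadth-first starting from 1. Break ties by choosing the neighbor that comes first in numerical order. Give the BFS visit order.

Visit 1; enqueue 6, 9, 11 → queue [6, 9, 11]
Visit 6; enqueue 18 → queue [9, 11, 18]
Visit 9; enqueue 4, 17 → queue [11, 18, 4, 17]
Visit 11 → queue [18, 4, 17]
Visit 18; enqueue 7 → queue [4, 17, 7]
Visit 4; enqueue 5, 8 → queue [17, 7, 5, 8]
Visit 17; enqueue 15 → queue [7, 5, 8, 15]
Visit 7; enqueue 10 → queue [5, 8, 15, 10]
Visit 5; enqueue 2, 13, 16 → queue [8, 15, 10, 2, 13, 16]
Visit 8 → queue [15, 10, 2, 13, 16]
Visit 15; enqueue 3 → queue [10, 2, 13, 16, 3]
Visit 10 → queue [2, 13, 16, 3]
Visit 2; enqueue 14 → queue [13, 16, 3, 14]
Visit 13 → queue [16, 3, 14]
Visit 16; enqueue 12 → queue [3, 14, 12]
Visit 3 → queue [14, 12]
Visit 14 → queue [12]
Visit 12 → queue []

1, 6, 9, 11, 18, 4, 17, 7, 5, 8, 15, 10, 2, 13, 16, 3, 14, 12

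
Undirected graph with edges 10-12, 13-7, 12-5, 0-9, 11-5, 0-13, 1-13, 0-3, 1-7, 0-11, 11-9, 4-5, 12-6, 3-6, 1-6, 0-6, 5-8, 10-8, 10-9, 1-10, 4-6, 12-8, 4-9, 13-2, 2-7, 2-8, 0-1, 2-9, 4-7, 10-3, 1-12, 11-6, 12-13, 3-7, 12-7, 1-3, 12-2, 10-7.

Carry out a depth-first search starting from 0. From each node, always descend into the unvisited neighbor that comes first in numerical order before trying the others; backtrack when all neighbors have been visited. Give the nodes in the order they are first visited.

0, 1, 3, 6, 4, 5, 8, 2, 7, 10, 9, 11, 12, 13

Visit 0
0 → 1
1 → 3
3 → 6
6 → 4
4 → 5
5 → 8
8 → 2
2 → 7
7 → 10
10 → 9
9 → 11
10 → 12
12 → 13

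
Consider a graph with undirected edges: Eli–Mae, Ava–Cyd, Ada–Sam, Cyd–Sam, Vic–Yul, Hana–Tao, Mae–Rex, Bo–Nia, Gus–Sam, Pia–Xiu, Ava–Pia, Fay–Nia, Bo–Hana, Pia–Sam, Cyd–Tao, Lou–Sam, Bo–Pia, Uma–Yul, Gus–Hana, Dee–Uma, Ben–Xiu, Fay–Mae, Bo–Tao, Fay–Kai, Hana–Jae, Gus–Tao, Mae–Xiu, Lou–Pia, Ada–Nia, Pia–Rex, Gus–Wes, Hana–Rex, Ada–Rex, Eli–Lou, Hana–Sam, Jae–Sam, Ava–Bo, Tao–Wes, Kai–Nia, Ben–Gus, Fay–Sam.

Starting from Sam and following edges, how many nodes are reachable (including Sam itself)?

20

BFS from Sam visits: Sam, Ada, Cyd, Fay, Gus, Hana, Jae, Lou, Pia, Nia, Rex, Ava, Tao, Kai, Mae, Ben, Wes, Bo, Eli, Xiu
Reachable nodes: 20 of 24 total.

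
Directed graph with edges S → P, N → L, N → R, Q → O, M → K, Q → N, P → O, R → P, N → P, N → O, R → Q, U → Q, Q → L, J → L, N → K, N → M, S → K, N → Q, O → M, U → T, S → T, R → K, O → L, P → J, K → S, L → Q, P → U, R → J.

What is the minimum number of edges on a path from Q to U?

Level 0: Q
Level 1: L, N, O
Level 2: K, M, P, R
Level 3: J, S, U
Level 4: T
U first appears at level 3.

3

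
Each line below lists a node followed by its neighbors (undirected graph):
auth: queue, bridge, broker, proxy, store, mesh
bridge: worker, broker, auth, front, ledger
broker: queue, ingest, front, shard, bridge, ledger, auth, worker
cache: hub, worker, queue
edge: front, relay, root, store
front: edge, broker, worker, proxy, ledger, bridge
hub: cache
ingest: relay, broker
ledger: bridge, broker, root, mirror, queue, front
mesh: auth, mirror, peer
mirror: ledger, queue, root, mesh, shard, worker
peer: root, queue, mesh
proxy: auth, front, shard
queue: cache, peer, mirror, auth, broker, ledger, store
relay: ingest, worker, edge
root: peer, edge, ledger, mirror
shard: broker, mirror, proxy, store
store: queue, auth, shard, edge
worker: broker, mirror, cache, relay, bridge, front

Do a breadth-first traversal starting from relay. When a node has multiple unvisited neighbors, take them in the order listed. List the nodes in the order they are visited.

relay ingest worker edge broker mirror cache bridge front root store queue shard ledger auth mesh hub proxy peer

Visit relay; enqueue ingest, worker, edge → queue [ingest, worker, edge]
Visit ingest; enqueue broker → queue [worker, edge, broker]
Visit worker; enqueue mirror, cache, bridge, front → queue [edge, broker, mirror, cache, bridge, front]
Visit edge; enqueue root, store → queue [broker, mirror, cache, bridge, front, root, store]
Visit broker; enqueue queue, shard, ledger, auth → queue [mirror, cache, bridge, front, root, store, queue, shard, ledger, auth]
Visit mirror; enqueue mesh → queue [cache, bridge, front, root, store, queue, shard, ledger, auth, mesh]
Visit cache; enqueue hub → queue [bridge, front, root, store, queue, shard, ledger, auth, mesh, hub]
Visit bridge → queue [front, root, store, queue, shard, ledger, auth, mesh, hub]
Visit front; enqueue proxy → queue [root, store, queue, shard, ledger, auth, mesh, hub, proxy]
Visit root; enqueue peer → queue [store, queue, shard, ledger, auth, mesh, hub, proxy, peer]
Visit store → queue [queue, shard, ledger, auth, mesh, hub, proxy, peer]
Visit queue → queue [shard, ledger, auth, mesh, hub, proxy, peer]
Visit shard → queue [ledger, auth, mesh, hub, proxy, peer]
Visit ledger → queue [auth, mesh, hub, proxy, peer]
Visit auth → queue [mesh, hub, proxy, peer]
Visit mesh → queue [hub, proxy, peer]
Visit hub → queue [proxy, peer]
Visit proxy → queue [peer]
Visit peer → queue []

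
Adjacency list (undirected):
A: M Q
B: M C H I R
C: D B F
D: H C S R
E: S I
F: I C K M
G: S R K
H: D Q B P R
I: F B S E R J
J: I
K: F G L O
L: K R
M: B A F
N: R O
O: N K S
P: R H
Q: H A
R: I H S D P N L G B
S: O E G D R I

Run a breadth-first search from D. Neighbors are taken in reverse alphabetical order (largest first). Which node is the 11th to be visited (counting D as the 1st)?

N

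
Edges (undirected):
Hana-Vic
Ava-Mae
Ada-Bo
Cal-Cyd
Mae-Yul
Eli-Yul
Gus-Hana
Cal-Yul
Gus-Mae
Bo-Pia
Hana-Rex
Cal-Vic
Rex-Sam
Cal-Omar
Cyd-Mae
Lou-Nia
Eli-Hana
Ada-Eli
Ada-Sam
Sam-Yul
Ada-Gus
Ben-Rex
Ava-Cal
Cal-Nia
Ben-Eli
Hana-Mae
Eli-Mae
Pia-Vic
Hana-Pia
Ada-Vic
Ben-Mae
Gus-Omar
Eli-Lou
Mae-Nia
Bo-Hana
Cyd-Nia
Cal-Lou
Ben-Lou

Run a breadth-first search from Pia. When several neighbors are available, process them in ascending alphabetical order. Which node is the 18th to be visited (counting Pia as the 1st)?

Nia

Visit Pia; enqueue Bo, Hana, Vic → queue [Bo, Hana, Vic]
Visit Bo; enqueue Ada → queue [Hana, Vic, Ada]
Visit Hana; enqueue Eli, Gus, Mae, Rex → queue [Vic, Ada, Eli, Gus, Mae, Rex]
Visit Vic; enqueue Cal → queue [Ada, Eli, Gus, Mae, Rex, Cal]
Visit Ada; enqueue Sam → queue [Eli, Gus, Mae, Rex, Cal, Sam]
Visit Eli; enqueue Ben, Lou, Yul → queue [Gus, Mae, Rex, Cal, Sam, Ben, Lou, Yul]
Visit Gus; enqueue Omar → queue [Mae, Rex, Cal, Sam, Ben, Lou, Yul, Omar]
Visit Mae; enqueue Ava, Cyd, Nia → queue [Rex, Cal, Sam, Ben, Lou, Yul, Omar, Ava, Cyd, Nia]
Visit Rex → queue [Cal, Sam, Ben, Lou, Yul, Omar, Ava, Cyd, Nia]
Visit Cal → queue [Sam, Ben, Lou, Yul, Omar, Ava, Cyd, Nia]
Visit Sam → queue [Ben, Lou, Yul, Omar, Ava, Cyd, Nia]
Visit Ben → queue [Lou, Yul, Omar, Ava, Cyd, Nia]
Visit Lou → queue [Yul, Omar, Ava, Cyd, Nia]
Visit Yul → queue [Omar, Ava, Cyd, Nia]
Visit Omar → queue [Ava, Cyd, Nia]
Visit Ava → queue [Cyd, Nia]
Visit Cyd → queue [Nia]
Visit Nia → queue []

Visit order: Pia, Bo, Hana, Vic, Ada, Eli, Gus, Mae, Rex, Cal, Sam, Ben, Lou, Yul, Omar, Ava, Cyd, Nia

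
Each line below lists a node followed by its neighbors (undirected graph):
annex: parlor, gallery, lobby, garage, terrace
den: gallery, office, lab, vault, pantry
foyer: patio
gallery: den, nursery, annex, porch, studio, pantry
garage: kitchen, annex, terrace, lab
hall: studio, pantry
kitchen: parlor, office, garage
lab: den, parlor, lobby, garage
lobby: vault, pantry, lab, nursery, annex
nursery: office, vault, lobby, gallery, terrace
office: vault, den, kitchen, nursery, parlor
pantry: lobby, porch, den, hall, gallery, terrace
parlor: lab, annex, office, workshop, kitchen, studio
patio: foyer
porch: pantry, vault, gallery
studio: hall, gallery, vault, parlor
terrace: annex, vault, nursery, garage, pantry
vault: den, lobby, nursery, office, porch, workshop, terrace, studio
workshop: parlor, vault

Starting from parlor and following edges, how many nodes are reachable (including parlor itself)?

BFS from parlor visits: parlor, annex, kitchen, lab, office, studio, workshop, gallery, garage, lobby, terrace, den, nursery, vault, hall, pantry, porch
Reachable nodes: 17 of 19 total.

17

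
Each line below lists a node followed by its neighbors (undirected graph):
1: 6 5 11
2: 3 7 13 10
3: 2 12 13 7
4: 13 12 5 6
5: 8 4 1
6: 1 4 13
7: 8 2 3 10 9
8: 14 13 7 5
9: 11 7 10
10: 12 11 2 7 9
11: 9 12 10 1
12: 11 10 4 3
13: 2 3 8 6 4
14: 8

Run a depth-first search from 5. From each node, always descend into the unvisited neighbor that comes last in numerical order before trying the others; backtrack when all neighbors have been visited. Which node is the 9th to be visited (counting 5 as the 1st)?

10

Visit 5
5 → 8
8 → 14
8 → 13
13 → 6
6 → 4
4 → 12
12 → 11
11 → 10
10 → 9
9 → 7
7 → 3
3 → 2
11 → 1

Visit order: 5, 8, 14, 13, 6, 4, 12, 11, 10, 9, 7, 3, 2, 1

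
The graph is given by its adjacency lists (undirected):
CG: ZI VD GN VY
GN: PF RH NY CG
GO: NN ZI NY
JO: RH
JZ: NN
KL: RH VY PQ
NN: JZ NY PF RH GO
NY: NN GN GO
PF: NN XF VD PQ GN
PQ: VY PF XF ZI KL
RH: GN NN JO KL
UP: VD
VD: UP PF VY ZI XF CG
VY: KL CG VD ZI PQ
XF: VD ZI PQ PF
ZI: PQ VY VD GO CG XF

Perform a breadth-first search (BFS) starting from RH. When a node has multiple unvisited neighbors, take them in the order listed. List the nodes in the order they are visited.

RH GN NN JO KL PF NY CG JZ GO VY PQ XF VD ZI UP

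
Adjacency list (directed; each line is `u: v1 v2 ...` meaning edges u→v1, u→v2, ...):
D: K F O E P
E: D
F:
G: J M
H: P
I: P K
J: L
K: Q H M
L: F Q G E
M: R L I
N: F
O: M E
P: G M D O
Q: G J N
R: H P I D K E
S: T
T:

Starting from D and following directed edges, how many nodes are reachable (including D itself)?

BFS from D visits: D, K, F, O, E, P, Q, H, M, G, J, N, R, L, I
Reachable nodes: 15 of 17 total.

15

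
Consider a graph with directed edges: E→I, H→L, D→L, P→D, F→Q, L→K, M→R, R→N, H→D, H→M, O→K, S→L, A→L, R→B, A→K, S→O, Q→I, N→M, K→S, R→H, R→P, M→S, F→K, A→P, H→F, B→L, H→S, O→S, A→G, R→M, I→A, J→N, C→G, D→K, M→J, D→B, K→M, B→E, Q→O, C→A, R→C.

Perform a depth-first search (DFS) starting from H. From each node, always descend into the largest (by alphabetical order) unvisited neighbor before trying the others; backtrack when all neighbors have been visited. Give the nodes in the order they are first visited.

Visit H
H → S
S → O
O → K
K → M
M → R
R → P
P → D
D → L
D → B
B → E
E → I
I → A
A → G
R → N
R → C
M → J
H → F
F → Q

H -> S -> O -> K -> M -> R -> P -> D -> L -> B -> E -> I -> A -> G -> N -> C -> J -> F -> Q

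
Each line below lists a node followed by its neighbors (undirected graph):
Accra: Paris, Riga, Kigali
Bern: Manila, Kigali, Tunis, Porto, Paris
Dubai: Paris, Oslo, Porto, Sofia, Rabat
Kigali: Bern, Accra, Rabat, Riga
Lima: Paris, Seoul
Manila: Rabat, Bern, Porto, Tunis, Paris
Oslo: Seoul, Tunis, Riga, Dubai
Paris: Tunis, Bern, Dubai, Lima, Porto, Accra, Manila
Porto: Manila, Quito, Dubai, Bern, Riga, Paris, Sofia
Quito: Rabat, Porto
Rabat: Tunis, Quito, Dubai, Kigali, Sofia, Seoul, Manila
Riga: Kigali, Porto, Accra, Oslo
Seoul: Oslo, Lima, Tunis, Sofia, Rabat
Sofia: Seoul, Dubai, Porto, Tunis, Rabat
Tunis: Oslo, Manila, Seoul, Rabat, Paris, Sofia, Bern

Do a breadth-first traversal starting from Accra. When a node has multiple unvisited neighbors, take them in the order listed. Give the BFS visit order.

Accra, Paris, Riga, Kigali, Tunis, Bern, Dubai, Lima, Porto, Manila, Oslo, Rabat, Seoul, Sofia, Quito

Visit Accra; enqueue Paris, Riga, Kigali → queue [Paris, Riga, Kigali]
Visit Paris; enqueue Tunis, Bern, Dubai, Lima, Porto, Manila → queue [Riga, Kigali, Tunis, Bern, Dubai, Lima, Porto, Manila]
Visit Riga; enqueue Oslo → queue [Kigali, Tunis, Bern, Dubai, Lima, Porto, Manila, Oslo]
Visit Kigali; enqueue Rabat → queue [Tunis, Bern, Dubai, Lima, Porto, Manila, Oslo, Rabat]
Visit Tunis; enqueue Seoul, Sofia → queue [Bern, Dubai, Lima, Porto, Manila, Oslo, Rabat, Seoul, Sofia]
Visit Bern → queue [Dubai, Lima, Porto, Manila, Oslo, Rabat, Seoul, Sofia]
Visit Dubai → queue [Lima, Porto, Manila, Oslo, Rabat, Seoul, Sofia]
Visit Lima → queue [Porto, Manila, Oslo, Rabat, Seoul, Sofia]
Visit Porto; enqueue Quito → queue [Manila, Oslo, Rabat, Seoul, Sofia, Quito]
Visit Manila → queue [Oslo, Rabat, Seoul, Sofia, Quito]
Visit Oslo → queue [Rabat, Seoul, Sofia, Quito]
Visit Rabat → queue [Seoul, Sofia, Quito]
Visit Seoul → queue [Sofia, Quito]
Visit Sofia → queue [Quito]
Visit Quito → queue []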